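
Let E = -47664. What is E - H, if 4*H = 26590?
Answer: -108623/2 ≈ -54312.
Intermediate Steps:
H = 13295/2 (H = (¼)*26590 = 13295/2 ≈ 6647.5)
E - H = -47664 - 1*13295/2 = -47664 - 13295/2 = -108623/2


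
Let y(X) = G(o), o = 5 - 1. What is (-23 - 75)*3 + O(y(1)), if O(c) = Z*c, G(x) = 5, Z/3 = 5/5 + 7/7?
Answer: -264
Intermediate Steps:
o = 4
Z = 6 (Z = 3*(5/5 + 7/7) = 3*(5*(⅕) + 7*(⅐)) = 3*(1 + 1) = 3*2 = 6)
y(X) = 5
O(c) = 6*c
(-23 - 75)*3 + O(y(1)) = (-23 - 75)*3 + 6*5 = -98*3 + 30 = -294 + 30 = -264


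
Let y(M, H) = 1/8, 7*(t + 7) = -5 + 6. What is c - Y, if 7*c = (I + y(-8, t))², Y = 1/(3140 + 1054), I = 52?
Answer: 364645009/939456 ≈ 388.15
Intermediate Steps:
t = -48/7 (t = -7 + (-5 + 6)/7 = -7 + (⅐)*1 = -7 + ⅐ = -48/7 ≈ -6.8571)
y(M, H) = ⅛
Y = 1/4194 ≈ 0.00023844
c = 173889/448 (c = (52 + ⅛)²/7 = (417/8)²/7 = (⅐)*(173889/64) = 173889/448 ≈ 388.15)
c - Y = 173889/448 - 1*1/4194 = 173889/448 - 1/4194 = 364645009/939456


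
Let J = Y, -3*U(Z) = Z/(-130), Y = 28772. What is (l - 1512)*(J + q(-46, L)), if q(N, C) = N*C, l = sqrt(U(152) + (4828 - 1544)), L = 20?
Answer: -42112224 + 18568*sqrt(31222230)/65 ≈ -4.0516e+7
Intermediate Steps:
U(Z) = Z/390 (U(Z) = -Z/(3*(-130)) = -Z*(-1)/(3*130) = -(-1)*Z/390 = Z/390)
J = 28772
l = 2*sqrt(31222230)/195 (l = sqrt((1/390)*152 + (4828 - 1544)) = sqrt(76/195 + 3284) = sqrt(640456/195) = 2*sqrt(31222230)/195 ≈ 57.310)
q(N, C) = C*N
(l - 1512)*(J + q(-46, L)) = (2*sqrt(31222230)/195 - 1512)*(28772 + 20*(-46)) = (-1512 + 2*sqrt(31222230)/195)*(28772 - 920) = (-1512 + 2*sqrt(31222230)/195)*27852 = -42112224 + 18568*sqrt(31222230)/65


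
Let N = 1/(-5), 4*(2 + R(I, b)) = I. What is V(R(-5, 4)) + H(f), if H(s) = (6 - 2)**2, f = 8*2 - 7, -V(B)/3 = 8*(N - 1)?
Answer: 224/5 ≈ 44.800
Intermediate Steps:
R(I, b) = -2 + I/4
N = -1/5 ≈ -0.20000
V(B) = 144/5 (V(B) = -24*(-1/5 - 1) = -24*(-6)/5 = -3*(-48/5) = 144/5)
f = 9 (f = 16 - 7 = 9)
H(s) = 16 (H(s) = 4**2 = 16)
V(R(-5, 4)) + H(f) = 144/5 + 16 = 224/5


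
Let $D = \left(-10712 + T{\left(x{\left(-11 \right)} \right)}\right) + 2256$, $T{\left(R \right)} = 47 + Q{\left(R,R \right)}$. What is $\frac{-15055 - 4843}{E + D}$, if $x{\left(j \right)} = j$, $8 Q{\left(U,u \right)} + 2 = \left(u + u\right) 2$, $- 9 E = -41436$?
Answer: $\frac{79592}{15243} \approx 5.2215$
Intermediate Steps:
$E = 4604$ ($E = \left(- \frac{1}{9}\right) \left(-41436\right) = 4604$)
$Q{\left(U,u \right)} = - \frac{1}{4} + \frac{u}{2}$ ($Q{\left(U,u \right)} = - \frac{1}{4} + \frac{\left(u + u\right) 2}{8} = - \frac{1}{4} + \frac{2 u 2}{8} = - \frac{1}{4} + \frac{4 u}{8} = - \frac{1}{4} + \frac{u}{2}$)
$T{\left(R \right)} = \frac{187}{4} + \frac{R}{2}$ ($T{\left(R \right)} = 47 + \left(- \frac{1}{4} + \frac{R}{2}\right) = \frac{187}{4} + \frac{R}{2}$)
$D = - \frac{33659}{4}$ ($D = \left(-10712 + \left(\frac{187}{4} + \frac{1}{2} \left(-11\right)\right)\right) + 2256 = \left(-10712 + \left(\frac{187}{4} - \frac{11}{2}\right)\right) + 2256 = \left(-10712 + \frac{165}{4}\right) + 2256 = - \frac{42683}{4} + 2256 = - \frac{33659}{4} \approx -8414.8$)
$\frac{-15055 - 4843}{E + D} = \frac{-15055 - 4843}{4604 - \frac{33659}{4}} = - \frac{19898}{- \frac{15243}{4}} = \left(-19898\right) \left(- \frac{4}{15243}\right) = \frac{79592}{15243}$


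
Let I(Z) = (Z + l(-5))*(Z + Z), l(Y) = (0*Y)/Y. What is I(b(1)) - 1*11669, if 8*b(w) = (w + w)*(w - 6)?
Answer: -93327/8 ≈ -11666.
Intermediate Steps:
b(w) = w*(-6 + w)/4 (b(w) = ((w + w)*(w - 6))/8 = ((2*w)*(-6 + w))/8 = (2*w*(-6 + w))/8 = w*(-6 + w)/4)
l(Y) = 0 (l(Y) = 0/Y = 0)
I(Z) = 2*Z**2 (I(Z) = (Z + 0)*(Z + Z) = Z*(2*Z) = 2*Z**2)
I(b(1)) - 1*11669 = 2*((1/4)*1*(-6 + 1))**2 - 1*11669 = 2*((1/4)*1*(-5))**2 - 11669 = 2*(-5/4)**2 - 11669 = 2*(25/16) - 11669 = 25/8 - 11669 = -93327/8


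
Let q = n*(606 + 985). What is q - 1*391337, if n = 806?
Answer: 891009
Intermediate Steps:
q = 1282346 (q = 806*(606 + 985) = 806*1591 = 1282346)
q - 1*391337 = 1282346 - 1*391337 = 1282346 - 391337 = 891009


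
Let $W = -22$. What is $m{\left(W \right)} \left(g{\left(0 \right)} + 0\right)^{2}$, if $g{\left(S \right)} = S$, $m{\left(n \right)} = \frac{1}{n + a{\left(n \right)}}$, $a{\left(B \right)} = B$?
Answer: $0$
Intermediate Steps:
$m{\left(n \right)} = \frac{1}{2 n}$ ($m{\left(n \right)} = \frac{1}{n + n} = \frac{1}{2 n}$)
$m{\left(W \right)} \left(g{\left(0 \right)} + 0\right)^{2} = \frac{1}{2 \left(-22\right)} \left(0 + 0\right)^{2} = \frac{1}{2} \left(- \frac{1}{22}\right) 0^{2} = \left(- \frac{1}{44}\right) 0 = 0$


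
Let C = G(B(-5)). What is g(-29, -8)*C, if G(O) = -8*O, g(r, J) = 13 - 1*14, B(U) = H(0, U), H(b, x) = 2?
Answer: 16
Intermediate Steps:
B(U) = 2
g(r, J) = -1 (g(r, J) = 13 - 14 = -1)
C = -16 (C = -8*2 = -16)
g(-29, -8)*C = -1*(-16) = 16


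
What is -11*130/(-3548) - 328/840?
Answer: 2341/186270 ≈ 0.012568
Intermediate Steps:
-11*130/(-3548) - 328/840 = -1430*(-1/3548) - 328*1/840 = 715/1774 - 41/105 = 2341/186270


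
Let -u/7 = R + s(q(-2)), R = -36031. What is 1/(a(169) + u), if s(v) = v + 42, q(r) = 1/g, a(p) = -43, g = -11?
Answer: 11/2770687 ≈ 3.9701e-6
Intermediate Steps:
q(r) = -1/11 (q(r) = 1/(-11) = -1/11)
s(v) = 42 + v
u = 2771160/11 (u = -7*(-36031 + (42 - 1/11)) = -7*(-36031 + 461/11) = -7*(-395880/11) = 2771160/11 ≈ 2.5192e+5)
1/(a(169) + u) = 1/(-43 + 2771160/11) = 1/(2770687/11) = 11/2770687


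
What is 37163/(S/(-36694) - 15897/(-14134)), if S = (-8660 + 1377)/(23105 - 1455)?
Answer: 208640595678517100/6314539376311 ≈ 33041.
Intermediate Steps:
S = -7283/21650 ≈ -0.33640
37163/(S/(-36694) - 15897/(-14134)) = 37163/(-7283/21650/(-36694) - 15897/(-14134)) = 37163/(-7283/21650*(-1/36694) - 15897*(-1/14134)) = 37163/(7283/794425100 + 15897/14134) = 37163/(6314539376311/5614202181700) = 37163*(5614202181700/6314539376311) = 208640595678517100/6314539376311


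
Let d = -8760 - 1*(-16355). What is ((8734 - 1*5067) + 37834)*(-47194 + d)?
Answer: -1643398099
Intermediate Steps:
d = 7595 (d = -8760 + 16355 = 7595)
((8734 - 1*5067) + 37834)*(-47194 + d) = ((8734 - 1*5067) + 37834)*(-47194 + 7595) = ((8734 - 5067) + 37834)*(-39599) = (3667 + 37834)*(-39599) = 41501*(-39599) = -1643398099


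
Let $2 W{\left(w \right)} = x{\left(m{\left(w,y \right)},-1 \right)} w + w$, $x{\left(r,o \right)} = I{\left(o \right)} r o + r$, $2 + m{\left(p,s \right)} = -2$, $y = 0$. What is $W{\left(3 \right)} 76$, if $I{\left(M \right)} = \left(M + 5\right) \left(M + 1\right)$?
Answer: $-342$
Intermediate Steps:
$I{\left(M \right)} = \left(1 + M\right) \left(5 + M\right)$ ($I{\left(M \right)} = \left(5 + M\right) \left(1 + M\right) = \left(1 + M\right) \left(5 + M\right)$)
$m{\left(p,s \right)} = -4$ ($m{\left(p,s \right)} = -2 - 2 = -4$)
$x{\left(r,o \right)} = r + o r \left(5 + o^{2} + 6 o\right)$ ($x{\left(r,o \right)} = \left(5 + o^{2} + 6 o\right) r o + r = r \left(5 + o^{2} + 6 o\right) o + r = o r \left(5 + o^{2} + 6 o\right) + r = r + o r \left(5 + o^{2} + 6 o\right)$)
$W{\left(w \right)} = - \frac{3 w}{2}$ ($W{\left(w \right)} = \frac{- 4 \left(1 - \left(5 + \left(-1\right)^{2} + 6 \left(-1\right)\right)\right) w + w}{2} = \frac{- 4 \left(1 - \left(5 + 1 - 6\right)\right) w + w}{2} = \frac{- 4 \left(1 - 0\right) w + w}{2} = \frac{- 4 \left(1 + 0\right) w + w}{2} = \frac{\left(-4\right) 1 w + w}{2} = \frac{- 4 w + w}{2} = \frac{\left(-3\right) w}{2} = - \frac{3 w}{2}$)
$W{\left(3 \right)} 76 = \left(- \frac{3}{2}\right) 3 \cdot 76 = \left(- \frac{9}{2}\right) 76 = -342$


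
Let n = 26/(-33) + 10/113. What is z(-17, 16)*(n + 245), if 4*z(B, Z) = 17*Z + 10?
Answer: 42816859/2486 ≈ 17223.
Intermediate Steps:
z(B, Z) = 5/2 + 17*Z/4 (z(B, Z) = (17*Z + 10)/4 = (10 + 17*Z)/4 = 5/2 + 17*Z/4)
n = -2608/3729 (n = 26*(-1/33) + 10*(1/113) = -26/33 + 10/113 = -2608/3729 ≈ -0.69938)
z(-17, 16)*(n + 245) = (5/2 + (17/4)*16)*(-2608/3729 + 245) = (5/2 + 68)*(910997/3729) = (141/2)*(910997/3729) = 42816859/2486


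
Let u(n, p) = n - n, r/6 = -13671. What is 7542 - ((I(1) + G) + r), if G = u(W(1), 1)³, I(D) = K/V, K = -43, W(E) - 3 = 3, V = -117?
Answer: 10479413/117 ≈ 89568.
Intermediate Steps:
W(E) = 6 (W(E) = 3 + 3 = 6)
r = -82026 (r = 6*(-13671) = -82026)
u(n, p) = 0
I(D) = 43/117 (I(D) = -43/(-117) = -43*(-1/117) = 43/117)
G = 0 (G = 0³ = 0)
7542 - ((I(1) + G) + r) = 7542 - ((43/117 + 0) - 82026) = 7542 - (43/117 - 82026) = 7542 - 1*(-9596999/117) = 7542 + 9596999/117 = 10479413/117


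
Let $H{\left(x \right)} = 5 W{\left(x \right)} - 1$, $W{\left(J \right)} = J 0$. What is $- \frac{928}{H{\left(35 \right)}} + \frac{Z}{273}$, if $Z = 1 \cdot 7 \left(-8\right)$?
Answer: $\frac{36184}{39} \approx 927.79$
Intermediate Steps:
$W{\left(J \right)} = 0$
$Z = -56$ ($Z = 7 \left(-8\right) = -56$)
$H{\left(x \right)} = -1$ ($H{\left(x \right)} = 5 \cdot 0 - 1 = 0 - 1 = -1$)
$- \frac{928}{H{\left(35 \right)}} + \frac{Z}{273} = - \frac{928}{-1} - \frac{56}{273} = \left(-928\right) \left(-1\right) - \frac{8}{39} = 928 - \frac{8}{39} = \frac{36184}{39}$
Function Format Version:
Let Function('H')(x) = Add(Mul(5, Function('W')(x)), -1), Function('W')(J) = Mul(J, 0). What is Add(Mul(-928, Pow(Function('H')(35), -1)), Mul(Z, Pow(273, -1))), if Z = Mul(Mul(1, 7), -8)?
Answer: Rational(36184, 39) ≈ 927.79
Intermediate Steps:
Function('W')(J) = 0
Z = -56 (Z = Mul(7, -8) = -56)
Function('H')(x) = -1 (Function('H')(x) = Add(Mul(5, 0), -1) = Add(0, -1) = -1)
Add(Mul(-928, Pow(Function('H')(35), -1)), Mul(Z, Pow(273, -1))) = Add(Mul(-928, Pow(-1, -1)), Mul(-56, Pow(273, -1))) = Add(Mul(-928, -1), Mul(-56, Rational(1, 273))) = Add(928, Rational(-8, 39)) = Rational(36184, 39)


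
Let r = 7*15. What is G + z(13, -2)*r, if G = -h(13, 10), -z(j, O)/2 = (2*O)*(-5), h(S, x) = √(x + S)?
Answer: -4200 - √23 ≈ -4204.8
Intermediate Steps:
h(S, x) = √(S + x)
z(j, O) = 20*O (z(j, O) = -2*2*O*(-5) = -(-20)*O = 20*O)
G = -√23 (G = -√(13 + 10) = -√23 ≈ -4.7958)
r = 105
G + z(13, -2)*r = -√23 + (20*(-2))*105 = -√23 - 40*105 = -√23 - 4200 = -4200 - √23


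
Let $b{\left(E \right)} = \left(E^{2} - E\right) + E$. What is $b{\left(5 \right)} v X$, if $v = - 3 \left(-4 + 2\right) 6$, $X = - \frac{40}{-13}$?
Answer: $\frac{36000}{13} \approx 2769.2$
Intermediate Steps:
$X = \frac{40}{13}$ ($X = \left(-40\right) \left(- \frac{1}{13}\right) = \frac{40}{13} \approx 3.0769$)
$v = 36$ ($v = \left(-3\right) \left(-2\right) 6 = 6 \cdot 6 = 36$)
$b{\left(E \right)} = E^{2}$
$b{\left(5 \right)} v X = 5^{2} \cdot 36 \cdot \frac{40}{13} = 25 \cdot 36 \cdot \frac{40}{13} = 900 \cdot \frac{40}{13} = \frac{36000}{13}$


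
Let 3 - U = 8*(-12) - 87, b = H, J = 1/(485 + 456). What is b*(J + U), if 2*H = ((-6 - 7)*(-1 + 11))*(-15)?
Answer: 170651325/941 ≈ 1.8135e+5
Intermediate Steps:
J = 1/941 ≈ 0.0010627
H = 975 (H = (((-6 - 7)*(-1 + 11))*(-15))/2 = (-13*10*(-15))/2 = (-130*(-15))/2 = (½)*1950 = 975)
b = 975
U = 186 (U = 3 - (8*(-12) - 87) = 3 - (-96 - 87) = 3 - 1*(-183) = 3 + 183 = 186)
b*(J + U) = 975*(1/941 + 186) = 975*(175027/941) = 170651325/941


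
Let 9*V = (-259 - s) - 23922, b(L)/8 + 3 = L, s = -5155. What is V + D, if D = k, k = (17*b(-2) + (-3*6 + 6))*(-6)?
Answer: 2038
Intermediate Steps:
b(L) = -24 + 8*L
k = 4152 (k = (17*(-24 + 8*(-2)) + (-3*6 + 6))*(-6) = (17*(-24 - 16) + (-18 + 6))*(-6) = (17*(-40) - 12)*(-6) = (-680 - 12)*(-6) = -692*(-6) = 4152)
V = -2114 (V = ((-259 - 1*(-5155)) - 23922)/9 = ((-259 + 5155) - 23922)/9 = (4896 - 23922)/9 = (⅑)*(-19026) = -2114)
D = 4152
V + D = -2114 + 4152 = 2038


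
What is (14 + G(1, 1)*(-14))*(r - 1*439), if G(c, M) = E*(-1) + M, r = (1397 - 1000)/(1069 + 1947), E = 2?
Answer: -9265389/754 ≈ -12288.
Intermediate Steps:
r = 397/3016 ≈ 0.13163
G(c, M) = -2 + M (G(c, M) = 2*(-1) + M = -2 + M)
(14 + G(1, 1)*(-14))*(r - 1*439) = (14 + (-2 + 1)*(-14))*(397/3016 - 1*439) = (14 - 1*(-14))*(397/3016 - 439) = (14 + 14)*(-1323627/3016) = 28*(-1323627/3016) = -9265389/754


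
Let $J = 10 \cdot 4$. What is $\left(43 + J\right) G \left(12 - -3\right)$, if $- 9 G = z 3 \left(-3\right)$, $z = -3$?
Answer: $-3735$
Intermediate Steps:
$G = -3$ ($G = - \frac{\left(-3\right) 3 \left(-3\right)}{9} = - \frac{\left(-9\right) \left(-3\right)}{9} = \left(- \frac{1}{9}\right) 27 = -3$)
$J = 40$
$\left(43 + J\right) G \left(12 - -3\right) = \left(43 + 40\right) \left(- 3 \left(12 - -3\right)\right) = 83 \left(- 3 \left(12 + 3\right)\right) = 83 \left(\left(-3\right) 15\right) = 83 \left(-45\right) = -3735$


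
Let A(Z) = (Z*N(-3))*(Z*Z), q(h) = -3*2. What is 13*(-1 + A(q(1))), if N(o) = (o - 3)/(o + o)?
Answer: -2821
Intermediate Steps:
q(h) = -6
N(o) = (-3 + o)/(2*o) (N(o) = (-3 + o)/((2*o)) = (-3 + o)*(1/(2*o)) = (-3 + o)/(2*o))
A(Z) = Z³ (A(Z) = (Z*((½)*(-3 - 3)/(-3)))*(Z*Z) = (Z*((½)*(-⅓)*(-6)))*Z² = (Z*1)*Z² = Z*Z² = Z³)
13*(-1 + A(q(1))) = 13*(-1 + (-6)³) = 13*(-1 - 216) = 13*(-217) = -2821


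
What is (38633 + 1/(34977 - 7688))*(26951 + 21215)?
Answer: 50779291509708/27289 ≈ 1.8608e+9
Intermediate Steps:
(38633 + 1/(34977 - 7688))*(26951 + 21215) = (38633 + 1/27289)*48166 = (1054255938/27289)*48166 = 50779291509708/27289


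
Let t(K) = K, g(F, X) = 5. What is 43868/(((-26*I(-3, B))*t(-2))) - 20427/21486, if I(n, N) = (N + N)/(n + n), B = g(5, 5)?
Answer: -236079547/465530 ≈ -507.12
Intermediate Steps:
B = 5
I(n, N) = N/n (I(n, N) = (2*N)/((2*n)) = (2*N)*(1/(2*n)) = N/n)
43868/(((-26*I(-3, B))*t(-2))) - 20427/21486 = 43868/((-130/(-3)*(-2))) - 20427/21486 = 43868/((-130*(-1)/3*(-2))) - 20427*1/21486 = 43868/((-26*(-5/3)*(-2))) - 6809/7162 = 43868/(((130/3)*(-2))) - 6809/7162 = 43868/(-260/3) - 6809/7162 = 43868*(-3/260) - 6809/7162 = -32901/65 - 6809/7162 = -236079547/465530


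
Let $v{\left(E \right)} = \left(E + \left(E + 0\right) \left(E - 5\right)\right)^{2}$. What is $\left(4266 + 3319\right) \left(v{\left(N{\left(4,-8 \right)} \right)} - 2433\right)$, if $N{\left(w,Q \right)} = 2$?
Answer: $-18332945$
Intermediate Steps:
$v{\left(E \right)} = \left(E + E \left(-5 + E\right)\right)^{2}$
$\left(4266 + 3319\right) \left(v{\left(N{\left(4,-8 \right)} \right)} - 2433\right) = \left(4266 + 3319\right) \left(2^{2} \left(-4 + 2\right)^{2} - 2433\right) = 7585 \left(4 \left(-2\right)^{2} - 2433\right) = 7585 \left(4 \cdot 4 - 2433\right) = 7585 \left(16 - 2433\right) = 7585 \left(-2417\right) = -18332945$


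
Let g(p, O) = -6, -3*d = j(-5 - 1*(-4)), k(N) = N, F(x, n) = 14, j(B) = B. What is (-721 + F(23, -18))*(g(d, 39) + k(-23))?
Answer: 20503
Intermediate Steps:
d = ⅓ (d = -(-5 - 1*(-4))/3 = -(-5 + 4)/3 = -⅓*(-1) = ⅓ ≈ 0.33333)
(-721 + F(23, -18))*(g(d, 39) + k(-23)) = (-721 + 14)*(-6 - 23) = -707*(-29) = 20503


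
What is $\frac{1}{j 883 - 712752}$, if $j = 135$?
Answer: $- \frac{1}{593547} \approx -1.6848 \cdot 10^{-6}$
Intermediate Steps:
$\frac{1}{j 883 - 712752} = \frac{1}{135 \cdot 883 - 712752} = \frac{1}{119205 - 712752} = \frac{1}{-593547} = - \frac{1}{593547}$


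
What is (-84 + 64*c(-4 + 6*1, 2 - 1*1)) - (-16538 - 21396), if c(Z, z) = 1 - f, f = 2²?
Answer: 37658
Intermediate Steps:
f = 4
c(Z, z) = -3 (c(Z, z) = 1 - 1*4 = 1 - 4 = -3)
(-84 + 64*c(-4 + 6*1, 2 - 1*1)) - (-16538 - 21396) = (-84 + 64*(-3)) - (-16538 - 21396) = (-84 - 192) - 1*(-37934) = -276 + 37934 = 37658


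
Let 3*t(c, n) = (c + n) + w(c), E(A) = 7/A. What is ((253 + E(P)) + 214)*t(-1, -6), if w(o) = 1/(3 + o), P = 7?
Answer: -1014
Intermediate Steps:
t(c, n) = c/3 + n/3 + 1/(3*(3 + c)) (t(c, n) = ((c + n) + 1/(3 + c))/3 = (c + n + 1/(3 + c))/3 = c/3 + n/3 + 1/(3*(3 + c)))
((253 + E(P)) + 214)*t(-1, -6) = ((253 + 7/7) + 214)*((1 + (3 - 1)*(-1 - 6))/(3*(3 - 1))) = ((253 + 7*(1/7)) + 214)*((1/3)*(1 + 2*(-7))/2) = ((253 + 1) + 214)*((1/3)*(1/2)*(1 - 14)) = (254 + 214)*((1/3)*(1/2)*(-13)) = 468*(-13/6) = -1014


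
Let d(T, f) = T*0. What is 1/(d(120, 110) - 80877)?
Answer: -1/80877 ≈ -1.2364e-5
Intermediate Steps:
d(T, f) = 0
1/(d(120, 110) - 80877) = 1/(0 - 80877) = 1/(-80877) = -1/80877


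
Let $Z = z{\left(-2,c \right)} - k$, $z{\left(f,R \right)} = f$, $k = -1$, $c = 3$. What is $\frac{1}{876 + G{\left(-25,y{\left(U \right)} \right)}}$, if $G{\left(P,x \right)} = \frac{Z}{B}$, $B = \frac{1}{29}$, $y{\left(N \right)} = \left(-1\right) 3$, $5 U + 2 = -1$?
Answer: $\frac{1}{847} \approx 0.0011806$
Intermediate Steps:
$U = - \frac{3}{5}$ ($U = - \frac{2}{5} + \frac{1}{5} \left(-1\right) = - \frac{2}{5} - \frac{1}{5} = - \frac{3}{5} \approx -0.6$)
$y{\left(N \right)} = -3$
$B = \frac{1}{29} \approx 0.034483$
$Z = -1$ ($Z = -2 - -1 = -2 + 1 = -1$)
$G{\left(P,x \right)} = -29$ ($G{\left(P,x \right)} = - \frac{1}{\frac{1}{29}} = \left(-1\right) 29 = -29$)
$\frac{1}{876 + G{\left(-25,y{\left(U \right)} \right)}} = \frac{1}{876 - 29} = \frac{1}{847}$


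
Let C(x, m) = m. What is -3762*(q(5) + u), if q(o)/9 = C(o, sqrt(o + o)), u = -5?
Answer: 18810 - 33858*sqrt(10) ≈ -88258.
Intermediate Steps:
q(o) = 9*sqrt(2)*sqrt(o) (q(o) = 9*sqrt(o + o) = 9*sqrt(2*o) = 9*(sqrt(2)*sqrt(o)) = 9*sqrt(2)*sqrt(o))
-3762*(q(5) + u) = -3762*(9*sqrt(2)*sqrt(5) - 5) = -3762*(9*sqrt(10) - 5) = -3762*(-5 + 9*sqrt(10)) = -1254*(-15 + 27*sqrt(10)) = 18810 - 33858*sqrt(10)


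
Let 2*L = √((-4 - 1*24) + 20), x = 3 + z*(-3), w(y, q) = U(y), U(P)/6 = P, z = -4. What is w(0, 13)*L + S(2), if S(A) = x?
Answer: 15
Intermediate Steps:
U(P) = 6*P
w(y, q) = 6*y
x = 15 (x = 3 - 4*(-3) = 3 + 12 = 15)
L = I*√2 (L = √((-4 - 1*24) + 20)/2 = √((-4 - 24) + 20)/2 = √(-28 + 20)/2 = √(-8)/2 = (2*I*√2)/2 = I*√2 ≈ 1.4142*I)
S(A) = 15
w(0, 13)*L + S(2) = (6*0)*(I*√2) + 15 = 0*(I*√2) + 15 = 0 + 15 = 15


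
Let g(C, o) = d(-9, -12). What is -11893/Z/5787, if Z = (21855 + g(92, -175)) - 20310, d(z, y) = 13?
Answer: -11893/9016146 ≈ -0.0013191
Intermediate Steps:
g(C, o) = 13
Z = 1558 (Z = (21855 + 13) - 20310 = 21868 - 20310 = 1558)
-11893/Z/5787 = -11893/1558/5787 = -11893*1/1558*(1/5787) = -11893/1558*1/5787 = -11893/9016146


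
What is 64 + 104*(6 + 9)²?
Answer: 23464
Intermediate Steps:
64 + 104*(6 + 9)² = 64 + 104*15² = 64 + 104*225 = 64 + 23400 = 23464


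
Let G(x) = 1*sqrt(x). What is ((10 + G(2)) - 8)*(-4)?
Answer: -8 - 4*sqrt(2) ≈ -13.657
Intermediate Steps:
G(x) = sqrt(x)
((10 + G(2)) - 8)*(-4) = ((10 + sqrt(2)) - 8)*(-4) = (2 + sqrt(2))*(-4) = -8 - 4*sqrt(2)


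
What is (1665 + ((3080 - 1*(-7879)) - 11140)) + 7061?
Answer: 8545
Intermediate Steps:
(1665 + ((3080 - 1*(-7879)) - 11140)) + 7061 = (1665 + ((3080 + 7879) - 11140)) + 7061 = (1665 + (10959 - 11140)) + 7061 = (1665 - 181) + 7061 = 1484 + 7061 = 8545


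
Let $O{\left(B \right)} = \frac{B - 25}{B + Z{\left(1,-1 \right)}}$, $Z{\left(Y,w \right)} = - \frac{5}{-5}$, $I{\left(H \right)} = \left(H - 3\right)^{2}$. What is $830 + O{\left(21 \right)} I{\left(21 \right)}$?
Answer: $\frac{8482}{11} \approx 771.09$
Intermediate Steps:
$I{\left(H \right)} = \left(-3 + H\right)^{2}$
$Z{\left(Y,w \right)} = 1$ ($Z{\left(Y,w \right)} = \left(-5\right) \left(- \frac{1}{5}\right) = 1$)
$O{\left(B \right)} = \frac{-25 + B}{1 + B}$ ($O{\left(B \right)} = \frac{B - 25}{B + 1} = \frac{B - 25}{1 + B} = \frac{-25 + B}{1 + B}$)
$830 + O{\left(21 \right)} I{\left(21 \right)} = 830 + \frac{-25 + 21}{1 + 21} \left(-3 + 21\right)^{2} = 830 + \frac{1}{22} \left(-4\right) 18^{2} = 830 + \frac{1}{22} \left(-4\right) 324 = 830 - \frac{648}{11} = \frac{8482}{11}$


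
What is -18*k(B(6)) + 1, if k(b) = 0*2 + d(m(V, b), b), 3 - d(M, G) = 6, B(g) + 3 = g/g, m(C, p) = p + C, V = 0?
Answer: 55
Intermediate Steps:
m(C, p) = C + p
B(g) = -2 (B(g) = -3 + g/g = -3 + 1 = -2)
d(M, G) = -3 (d(M, G) = 3 - 1*6 = 3 - 6 = -3)
k(b) = -3 (k(b) = 0*2 - 3 = 0 - 3 = -3)
-18*k(B(6)) + 1 = -18*(-3) + 1 = 54 + 1 = 55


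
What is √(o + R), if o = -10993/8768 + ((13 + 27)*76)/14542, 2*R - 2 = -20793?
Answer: I*√660234817804401609/7969016 ≈ 101.96*I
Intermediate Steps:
R = -20791/2 (R = 1 + (½)*(-20793) = 1 - 20793/2 = -20791/2 ≈ -10396.)
o = -66602743/63752128 (o = -10993*1/8768 + (40*76)*(1/14542) = -10993/8768 + 3040*(1/14542) = -10993/8768 + 1520/7271 = -66602743/63752128 ≈ -1.0447)
√(o + R) = √(-66602743/63752128 - 20791/2) = √(-662801849367/63752128) = I*√660234817804401609/7969016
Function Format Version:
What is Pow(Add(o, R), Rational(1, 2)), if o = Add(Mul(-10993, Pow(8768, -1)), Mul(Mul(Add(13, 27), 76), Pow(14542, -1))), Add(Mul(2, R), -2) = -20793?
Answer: Mul(Rational(1, 7969016), I, Pow(660234817804401609, Rational(1, 2))) ≈ Mul(101.96, I)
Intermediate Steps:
R = Rational(-20791, 2) (R = Add(1, Mul(Rational(1, 2), -20793)) = Add(1, Rational(-20793, 2)) = Rational(-20791, 2) ≈ -10396.)
o = Rational(-66602743, 63752128) (o = Add(Mul(-10993, Rational(1, 8768)), Mul(Mul(40, 76), Rational(1, 14542))) = Add(Rational(-10993, 8768), Mul(3040, Rational(1, 14542))) = Add(Rational(-10993, 8768), Rational(1520, 7271)) = Rational(-66602743, 63752128) ≈ -1.0447)
Pow(Add(o, R), Rational(1, 2)) = Pow(Add(Rational(-66602743, 63752128), Rational(-20791, 2)), Rational(1, 2)) = Pow(Rational(-662801849367, 63752128), Rational(1, 2)) = Mul(Rational(1, 7969016), I, Pow(660234817804401609, Rational(1, 2)))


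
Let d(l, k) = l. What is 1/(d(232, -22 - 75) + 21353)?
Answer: 1/21585 ≈ 4.6328e-5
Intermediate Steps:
1/(d(232, -22 - 75) + 21353) = 1/(232 + 21353) = 1/21585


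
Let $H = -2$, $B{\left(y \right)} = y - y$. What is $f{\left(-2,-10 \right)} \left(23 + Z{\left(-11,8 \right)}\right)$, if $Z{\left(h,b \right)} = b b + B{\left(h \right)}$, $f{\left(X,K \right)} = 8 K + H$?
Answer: $-7134$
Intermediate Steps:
$B{\left(y \right)} = 0$
$f{\left(X,K \right)} = -2 + 8 K$ ($f{\left(X,K \right)} = 8 K - 2 = -2 + 8 K$)
$Z{\left(h,b \right)} = b^{2}$ ($Z{\left(h,b \right)} = b b + 0 = b^{2} + 0 = b^{2}$)
$f{\left(-2,-10 \right)} \left(23 + Z{\left(-11,8 \right)}\right) = \left(-2 + 8 \left(-10\right)\right) \left(23 + 8^{2}\right) = \left(-2 - 80\right) \left(23 + 64\right) = \left(-82\right) 87 = -7134$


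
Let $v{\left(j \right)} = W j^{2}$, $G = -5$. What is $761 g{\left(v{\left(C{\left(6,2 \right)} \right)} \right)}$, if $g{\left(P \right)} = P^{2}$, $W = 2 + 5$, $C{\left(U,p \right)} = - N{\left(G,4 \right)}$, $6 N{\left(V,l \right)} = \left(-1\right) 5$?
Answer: $\frac{23305625}{1296} \approx 17983.0$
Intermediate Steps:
$N{\left(V,l \right)} = - \frac{5}{6}$ ($N{\left(V,l \right)} = \frac{\left(-1\right) 5}{6} = \frac{1}{6} \left(-5\right) = - \frac{5}{6}$)
$C{\left(U,p \right)} = \frac{5}{6}$ ($C{\left(U,p \right)} = \left(-1\right) \left(- \frac{5}{6}\right) = \frac{5}{6}$)
$W = 7$
$v{\left(j \right)} = 7 j^{2}$
$761 g{\left(v{\left(C{\left(6,2 \right)} \right)} \right)} = 761 \left(7 \left(\frac{5}{6}\right)^{2}\right)^{2} = 761 \left(7 \cdot \frac{25}{36}\right)^{2} = 761 \left(\frac{175}{36}\right)^{2} = 761 \cdot \frac{30625}{1296} = \frac{23305625}{1296}$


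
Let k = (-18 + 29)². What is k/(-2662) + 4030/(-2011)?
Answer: -90671/44242 ≈ -2.0494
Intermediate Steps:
k = 121 (k = 11² = 121)
k/(-2662) + 4030/(-2011) = 121/(-2662) + 4030/(-2011) = 121*(-1/2662) + 4030*(-1/2011) = -1/22 - 4030/2011 = -90671/44242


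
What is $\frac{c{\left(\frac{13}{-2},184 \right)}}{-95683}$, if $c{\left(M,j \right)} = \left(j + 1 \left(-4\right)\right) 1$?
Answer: $- \frac{180}{95683} \approx -0.0018812$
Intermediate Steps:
$c{\left(M,j \right)} = -4 + j$ ($c{\left(M,j \right)} = \left(j - 4\right) 1 = \left(-4 + j\right) 1 = -4 + j$)
$\frac{c{\left(\frac{13}{-2},184 \right)}}{-95683} = \frac{-4 + 184}{-95683} = 180 \left(- \frac{1}{95683}\right) = - \frac{180}{95683}$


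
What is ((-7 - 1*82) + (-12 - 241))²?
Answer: 116964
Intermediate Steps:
((-7 - 1*82) + (-12 - 241))² = ((-7 - 82) - 253)² = (-89 - 253)² = (-342)² = 116964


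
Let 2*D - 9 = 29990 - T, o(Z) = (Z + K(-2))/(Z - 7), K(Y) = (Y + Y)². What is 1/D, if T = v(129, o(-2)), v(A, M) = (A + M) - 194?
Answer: 9/135295 ≈ 6.6521e-5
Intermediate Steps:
K(Y) = 4*Y² (K(Y) = (2*Y)² = 4*Y²)
o(Z) = (16 + Z)/(-7 + Z) (o(Z) = (Z + 4*(-2)²)/(Z - 7) = (Z + 4*4)/(-7 + Z) = (Z + 16)/(-7 + Z) = (16 + Z)/(-7 + Z))
v(A, M) = -194 + A + M
T = -599/9 (T = -194 + 129 + (16 - 2)/(-7 - 2) = -194 + 129 + 14/(-9) = -194 + 129 - ⅑*14 = -194 + 129 - 14/9 = -599/9 ≈ -66.556)
D = 135295/9 (D = 9/2 + (29990 - 1*(-599/9))/2 = 9/2 + (29990 + 599/9)/2 = 9/2 + (½)*(270509/9) = 9/2 + 270509/18 = 135295/9 ≈ 15033.)
1/D = 1/(135295/9) = 9/135295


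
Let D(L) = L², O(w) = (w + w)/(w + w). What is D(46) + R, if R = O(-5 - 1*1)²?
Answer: 2117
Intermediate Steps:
O(w) = 1 (O(w) = (2*w)/((2*w)) = (2*w)*(1/(2*w)) = 1)
R = 1 (R = 1² = 1)
D(46) + R = 46² + 1 = 2116 + 1 = 2117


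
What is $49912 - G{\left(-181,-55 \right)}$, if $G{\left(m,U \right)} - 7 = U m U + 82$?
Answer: $597348$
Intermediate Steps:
$G{\left(m,U \right)} = 89 + m U^{2}$ ($G{\left(m,U \right)} = 7 + \left(U m U + 82\right) = 7 + \left(m U^{2} + 82\right) = 7 + \left(82 + m U^{2}\right) = 89 + m U^{2}$)
$49912 - G{\left(-181,-55 \right)} = 49912 - \left(89 - 181 \left(-55\right)^{2}\right) = 49912 - \left(89 - 547525\right) = 49912 - -547436 = 49912 + 547436 = 597348$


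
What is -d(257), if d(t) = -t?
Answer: 257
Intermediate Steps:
-d(257) = -(-1)*257 = -1*(-257) = 257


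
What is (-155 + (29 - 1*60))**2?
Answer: 34596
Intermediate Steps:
(-155 + (29 - 1*60))**2 = (-155 + (29 - 60))**2 = (-155 - 31)**2 = (-186)**2 = 34596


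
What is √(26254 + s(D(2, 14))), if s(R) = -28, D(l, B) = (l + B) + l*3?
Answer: 3*√2914 ≈ 161.94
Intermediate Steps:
D(l, B) = B + 4*l (D(l, B) = (B + l) + 3*l = B + 4*l)
√(26254 + s(D(2, 14))) = √(26254 - 28) = √26226 = 3*√2914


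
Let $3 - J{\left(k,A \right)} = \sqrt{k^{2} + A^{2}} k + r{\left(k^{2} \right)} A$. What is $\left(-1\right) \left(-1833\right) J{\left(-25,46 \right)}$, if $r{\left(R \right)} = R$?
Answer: $-52693251 + 45825 \sqrt{2741} \approx -5.0294 \cdot 10^{7}$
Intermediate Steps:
$J{\left(k,A \right)} = 3 - A k^{2} - k \sqrt{A^{2} + k^{2}}$ ($J{\left(k,A \right)} = 3 - \left(\sqrt{k^{2} + A^{2}} k + k^{2} A\right) = 3 - \left(\sqrt{A^{2} + k^{2}} k + A k^{2}\right) = 3 - \left(k \sqrt{A^{2} + k^{2}} + A k^{2}\right) = 3 - \left(A k^{2} + k \sqrt{A^{2} + k^{2}}\right) = 3 - A k^{2} - k \sqrt{A^{2} + k^{2}}$)
$\left(-1\right) \left(-1833\right) J{\left(-25,46 \right)} = \left(-1\right) \left(-1833\right) \left(3 - 46 \left(-25\right)^{2} - - 25 \sqrt{46^{2} + \left(-25\right)^{2}}\right) = 1833 \left(3 - 46 \cdot 625 - - 25 \sqrt{2116 + 625}\right) = 1833 \left(3 - 28750 - - 25 \sqrt{2741}\right) = 1833 \left(3 - 28750 + 25 \sqrt{2741}\right) = 1833 \left(-28747 + 25 \sqrt{2741}\right) = -52693251 + 45825 \sqrt{2741}$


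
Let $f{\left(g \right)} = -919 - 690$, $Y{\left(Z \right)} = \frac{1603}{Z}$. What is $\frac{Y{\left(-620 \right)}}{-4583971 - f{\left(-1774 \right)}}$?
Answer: $\frac{1603}{2841064440} \approx 5.6423 \cdot 10^{-7}$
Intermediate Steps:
$f{\left(g \right)} = -1609$ ($f{\left(g \right)} = -919 - 690 = -1609$)
$\frac{Y{\left(-620 \right)}}{-4583971 - f{\left(-1774 \right)}} = \frac{1603 \frac{1}{-620}}{-4583971 - -1609} = \frac{1603 \left(- \frac{1}{620}\right)}{-4583971 + 1609} = - \frac{1603}{620 \left(-4582362\right)} = \left(- \frac{1603}{620}\right) \left(- \frac{1}{4582362}\right) = \frac{1603}{2841064440}$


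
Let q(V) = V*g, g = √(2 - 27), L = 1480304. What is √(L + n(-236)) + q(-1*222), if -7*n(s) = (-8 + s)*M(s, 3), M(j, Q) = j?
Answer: -1110*I + 4*√4508238/7 ≈ 1213.3 - 1110.0*I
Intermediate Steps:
g = 5*I (g = √(-25) = 5*I ≈ 5.0*I)
n(s) = -s*(-8 + s)/7 (n(s) = -(-8 + s)*s/7 = -s*(-8 + s)/7)
q(V) = 5*I*V (q(V) = V*(5*I) = 5*I*V)
√(L + n(-236)) + q(-1*222) = √(1480304 + (⅐)*(-236)*(8 - 1*(-236))) + 5*I*(-1*222) = √(1480304 + (⅐)*(-236)*(8 + 236)) + 5*I*(-222) = √(1480304 + (⅐)*(-236)*244) - 1110*I = √(1480304 - 57584/7) - 1110*I = √(10304544/7) - 1110*I = 4*√4508238/7 - 1110*I = -1110*I + 4*√4508238/7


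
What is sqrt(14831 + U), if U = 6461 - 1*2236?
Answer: 4*sqrt(1191) ≈ 138.04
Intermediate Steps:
U = 4225 (U = 6461 - 2236 = 4225)
sqrt(14831 + U) = sqrt(14831 + 4225) = sqrt(19056) = 4*sqrt(1191)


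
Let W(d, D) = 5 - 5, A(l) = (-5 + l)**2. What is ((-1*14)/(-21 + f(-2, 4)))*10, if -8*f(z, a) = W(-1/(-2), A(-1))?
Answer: 20/3 ≈ 6.6667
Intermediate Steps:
W(d, D) = 0
f(z, a) = 0 (f(z, a) = -1/8*0 = 0)
((-1*14)/(-21 + f(-2, 4)))*10 = ((-1*14)/(-21 + 0))*10 = (-14/(-21))*10 = -1/21*(-14)*10 = (2/3)*10 = 20/3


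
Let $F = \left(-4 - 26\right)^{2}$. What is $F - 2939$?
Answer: $-2039$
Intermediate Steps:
$F = 900$ ($F = \left(-30\right)^{2} = 900$)
$F - 2939 = 900 - 2939 = -2039$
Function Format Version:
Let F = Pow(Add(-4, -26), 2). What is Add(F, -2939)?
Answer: -2039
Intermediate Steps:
F = 900 (F = Pow(-30, 2) = 900)
Add(F, -2939) = Add(900, -2939) = -2039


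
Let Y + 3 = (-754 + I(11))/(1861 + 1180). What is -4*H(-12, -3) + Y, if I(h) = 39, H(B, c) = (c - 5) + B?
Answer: 233442/3041 ≈ 76.765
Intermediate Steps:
H(B, c) = -5 + B + c (H(B, c) = (-5 + c) + B = -5 + B + c)
Y = -9838/3041 (Y = -3 + (-754 + 39)/(1861 + 1180) = -3 - 715/3041 = -9838/3041 ≈ -3.2351)
-4*H(-12, -3) + Y = -4*(-5 - 12 - 3) - 9838/3041 = -4*(-20) - 9838/3041 = 80 - 9838/3041 = 233442/3041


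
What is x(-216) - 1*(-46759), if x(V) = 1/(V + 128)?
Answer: 4114791/88 ≈ 46759.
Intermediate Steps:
x(V) = 1/(128 + V)
x(-216) - 1*(-46759) = 1/(128 - 216) - 1*(-46759) = 1/(-88) + 46759 = -1/88 + 46759 = 4114791/88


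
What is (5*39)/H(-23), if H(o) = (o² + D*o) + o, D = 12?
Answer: 39/46 ≈ 0.84783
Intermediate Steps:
H(o) = o² + 13*o (H(o) = (o² + 12*o) + o = o² + 13*o)
(5*39)/H(-23) = (5*39)/((-23*(13 - 23))) = 195/((-23*(-10))) = 195/230 = 195*(1/230) = 39/46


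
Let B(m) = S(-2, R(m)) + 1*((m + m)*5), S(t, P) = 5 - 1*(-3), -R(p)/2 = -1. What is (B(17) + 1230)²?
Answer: 1982464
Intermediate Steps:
R(p) = 2 (R(p) = -2*(-1) = 2)
S(t, P) = 8 (S(t, P) = 5 + 3 = 8)
B(m) = 8 + 10*m (B(m) = 8 + 1*((m + m)*5) = 8 + 1*((2*m)*5) = 8 + 1*(10*m) = 8 + 10*m)
(B(17) + 1230)² = ((8 + 10*17) + 1230)² = ((8 + 170) + 1230)² = (178 + 1230)² = 1408² = 1982464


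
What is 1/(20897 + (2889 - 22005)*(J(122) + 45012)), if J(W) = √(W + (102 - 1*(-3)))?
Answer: -860428495/740337112057294513 + 19116*√227/740337112057294513 ≈ -1.1618e-9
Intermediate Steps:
J(W) = √(105 + W) (J(W) = √(W + (102 + 3)) = √(W + 105) = √(105 + W))
1/(20897 + (2889 - 22005)*(J(122) + 45012)) = 1/(20897 + (2889 - 22005)*(√(105 + 122) + 45012)) = 1/(20897 - 19116*(√227 + 45012)) = 1/(20897 - 19116*(45012 + √227)) = 1/(20897 + (-860449392 - 19116*√227)) = 1/(-860428495 - 19116*√227)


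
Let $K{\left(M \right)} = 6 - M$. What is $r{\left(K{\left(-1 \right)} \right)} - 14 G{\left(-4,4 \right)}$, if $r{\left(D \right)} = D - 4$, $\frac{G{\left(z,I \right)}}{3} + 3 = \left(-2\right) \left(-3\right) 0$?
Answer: $129$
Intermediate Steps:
$G{\left(z,I \right)} = -9$ ($G{\left(z,I \right)} = -9 + 3 \left(-2\right) \left(-3\right) 0 = -9 + 3 \cdot 6 \cdot 0 = -9 + 3 \cdot 0 = -9 + 0 = -9$)
$r{\left(D \right)} = -4 + D$
$r{\left(K{\left(-1 \right)} \right)} - 14 G{\left(-4,4 \right)} = \left(-4 + \left(6 - -1\right)\right) - -126 = \left(-4 + \left(6 + 1\right)\right) + 126 = \left(-4 + 7\right) + 126 = 3 + 126 = 129$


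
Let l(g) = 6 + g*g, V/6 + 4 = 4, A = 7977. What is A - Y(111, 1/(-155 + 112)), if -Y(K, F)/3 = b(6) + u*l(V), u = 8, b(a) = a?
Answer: 8139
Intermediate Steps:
V = 0 (V = -24 + 6*4 = -24 + 24 = 0)
l(g) = 6 + g²
Y(K, F) = -162 (Y(K, F) = -3*(6 + 8*(6 + 0²)) = -3*(6 + 8*(6 + 0)) = -3*(6 + 8*6) = -3*(6 + 48) = -3*54 = -162)
A - Y(111, 1/(-155 + 112)) = 7977 - 1*(-162) = 7977 + 162 = 8139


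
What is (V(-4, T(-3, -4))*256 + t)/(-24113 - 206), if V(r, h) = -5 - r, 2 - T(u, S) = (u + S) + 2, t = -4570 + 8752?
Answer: -3926/24319 ≈ -0.16144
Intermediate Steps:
t = 4182
T(u, S) = -S - u (T(u, S) = 2 - ((u + S) + 2) = 2 - ((S + u) + 2) = 2 - (2 + S + u) = 2 + (-2 - S - u) = -S - u)
(V(-4, T(-3, -4))*256 + t)/(-24113 - 206) = ((-5 - 1*(-4))*256 + 4182)/(-24113 - 206) = ((-5 + 4)*256 + 4182)/(-24319) = (-1*256 + 4182)*(-1/24319) = (-256 + 4182)*(-1/24319) = 3926*(-1/24319) = -3926/24319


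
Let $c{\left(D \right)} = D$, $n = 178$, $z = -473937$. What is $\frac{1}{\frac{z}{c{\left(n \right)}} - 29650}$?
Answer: $- \frac{178}{5751637} \approx -3.0948 \cdot 10^{-5}$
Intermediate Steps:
$\frac{1}{\frac{z}{c{\left(n \right)}} - 29650} = \frac{1}{- \frac{473937}{178} - 29650} = \frac{1}{- \frac{5751637}{178}} = - \frac{178}{5751637}$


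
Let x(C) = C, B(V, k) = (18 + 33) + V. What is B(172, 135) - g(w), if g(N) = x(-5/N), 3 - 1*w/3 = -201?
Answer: 136481/612 ≈ 223.01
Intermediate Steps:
B(V, k) = 51 + V
w = 612 (w = 9 - 3*(-201) = 9 + 603 = 612)
g(N) = -5/N
B(172, 135) - g(w) = (51 + 172) - (-5)/612 = 223 - (-5)/612 = 223 - 1*(-5/612) = 223 + 5/612 = 136481/612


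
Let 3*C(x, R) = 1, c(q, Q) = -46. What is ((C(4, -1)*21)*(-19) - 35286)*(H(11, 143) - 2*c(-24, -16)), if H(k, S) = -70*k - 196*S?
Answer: 1016737814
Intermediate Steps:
H(k, S) = -196*S - 70*k
C(x, R) = 1/3 (C(x, R) = (1/3)*1 = 1/3)
((C(4, -1)*21)*(-19) - 35286)*(H(11, 143) - 2*c(-24, -16)) = (((1/3)*21)*(-19) - 35286)*((-196*143 - 70*11) - 2*(-46)) = (7*(-19) - 35286)*((-28028 - 770) + 92) = (-133 - 35286)*(-28798 + 92) = -35419*(-28706) = 1016737814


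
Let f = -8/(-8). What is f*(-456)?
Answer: -456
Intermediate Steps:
f = 1 (f = -8*(-⅛) = 1)
f*(-456) = 1*(-456) = -456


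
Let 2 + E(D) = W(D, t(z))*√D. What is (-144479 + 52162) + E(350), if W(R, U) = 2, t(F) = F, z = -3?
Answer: -92319 + 10*√14 ≈ -92282.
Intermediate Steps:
E(D) = -2 + 2*√D
(-144479 + 52162) + E(350) = (-144479 + 52162) + (-2 + 2*√350) = -92317 + (-2 + 2*(5*√14)) = -92317 + (-2 + 10*√14) = -92319 + 10*√14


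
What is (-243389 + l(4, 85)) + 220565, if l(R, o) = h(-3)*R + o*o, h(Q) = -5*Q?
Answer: -15539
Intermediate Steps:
l(R, o) = o**2 + 15*R (l(R, o) = (-5*(-3))*R + o*o = 15*R + o**2 = o**2 + 15*R)
(-243389 + l(4, 85)) + 220565 = (-243389 + (85**2 + 15*4)) + 220565 = (-243389 + (7225 + 60)) + 220565 = (-243389 + 7285) + 220565 = -236104 + 220565 = -15539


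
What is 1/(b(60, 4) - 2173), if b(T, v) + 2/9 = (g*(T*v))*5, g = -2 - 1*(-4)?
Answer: 9/2041 ≈ 0.0044096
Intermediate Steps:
g = 2 (g = -2 + 4 = 2)
b(T, v) = -2/9 + 10*T*v (b(T, v) = -2/9 + (2*(T*v))*5 = -2/9 + (2*T*v)*5 = -2/9 + 10*T*v)
1/(b(60, 4) - 2173) = 1/((-2/9 + 10*60*4) - 2173) = 1/((-2/9 + 2400) - 2173) = 1/(21598/9 - 2173) = 1/(2041/9) = 9/2041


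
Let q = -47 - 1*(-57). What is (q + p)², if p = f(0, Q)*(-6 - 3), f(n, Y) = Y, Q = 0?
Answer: 100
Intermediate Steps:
q = 10 (q = -47 + 57 = 10)
p = 0 (p = 0*(-6 - 3) = 0*(-9) = 0)
(q + p)² = (10 + 0)² = 10² = 100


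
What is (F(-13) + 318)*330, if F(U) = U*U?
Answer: 160710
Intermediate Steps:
F(U) = U²
(F(-13) + 318)*330 = ((-13)² + 318)*330 = (169 + 318)*330 = 487*330 = 160710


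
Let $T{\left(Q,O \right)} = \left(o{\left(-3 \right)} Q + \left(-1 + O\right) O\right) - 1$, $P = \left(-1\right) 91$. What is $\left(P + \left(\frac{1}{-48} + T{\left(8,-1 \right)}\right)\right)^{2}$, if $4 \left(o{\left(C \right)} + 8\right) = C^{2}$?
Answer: $\frac{42627841}{2304} \approx 18502.0$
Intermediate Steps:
$o{\left(C \right)} = -8 + \frac{C^{2}}{4}$
$P = -91$
$T{\left(Q,O \right)} = -1 - \frac{23 Q}{4} + O \left(-1 + O\right)$ ($T{\left(Q,O \right)} = \left(\left(-8 + \frac{\left(-3\right)^{2}}{4}\right) Q + \left(-1 + O\right) O\right) - 1 = \left(\left(-8 + \frac{1}{4} \cdot 9\right) Q + O \left(-1 + O\right)\right) - 1 = \left(\left(-8 + \frac{9}{4}\right) Q + O \left(-1 + O\right)\right) - 1 = \left(- \frac{23 Q}{4} + O \left(-1 + O\right)\right) - 1 = -1 - \frac{23 Q}{4} + O \left(-1 + O\right)$)
$\left(P + \left(\frac{1}{-48} + T{\left(8,-1 \right)}\right)\right)^{2} = \left(-91 + \left(\frac{1}{-48} - \left(46 - 1\right)\right)\right)^{2} = \left(-91 + \left(- \frac{1}{48} + \left(-1 + 1 + 1 - 46\right)\right)\right)^{2} = \left(-91 - \frac{2161}{48}\right)^{2} = \left(- \frac{6529}{48}\right)^{2} = \frac{42627841}{2304}$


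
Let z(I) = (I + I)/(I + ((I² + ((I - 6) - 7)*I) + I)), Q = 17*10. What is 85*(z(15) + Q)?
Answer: 274720/19 ≈ 14459.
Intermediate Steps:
Q = 170
z(I) = 2*I/(I² + 2*I + I*(-13 + I)) (z(I) = (2*I)/(I + ((I² + ((-6 + I) - 7)*I) + I)) = (2*I)/(I + ((I² + (-13 + I)*I) + I)) = (2*I)/(I + ((I² + I*(-13 + I)) + I)) = (2*I)/(I + (I + I² + I*(-13 + I))) = (2*I)/(I² + 2*I + I*(-13 + I)) = 2*I/(I² + 2*I + I*(-13 + I)))
85*(z(15) + Q) = 85*(2/(-11 + 2*15) + 170) = 85*(2/(-11 + 30) + 170) = 85*(2/19 + 170) = 85*(3232/19) = 274720/19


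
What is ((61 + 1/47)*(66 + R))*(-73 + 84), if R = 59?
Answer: 3943500/47 ≈ 83904.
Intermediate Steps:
((61 + 1/47)*(66 + R))*(-73 + 84) = ((61 + 1/47)*(66 + 59))*(-73 + 84) = ((61 + 1/47)*125)*11 = ((2868/47)*125)*11 = (358500/47)*11 = 3943500/47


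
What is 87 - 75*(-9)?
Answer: 762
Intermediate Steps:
87 - 75*(-9) = 87 + 675 = 762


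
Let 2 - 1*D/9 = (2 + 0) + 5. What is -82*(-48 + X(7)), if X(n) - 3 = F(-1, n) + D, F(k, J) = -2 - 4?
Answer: 7872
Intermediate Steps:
F(k, J) = -6
D = -45 (D = 18 - 9*((2 + 0) + 5) = 18 - 9*(2 + 5) = 18 - 9*7 = 18 - 63 = -45)
X(n) = -48 (X(n) = 3 + (-6 - 45) = 3 - 51 = -48)
-82*(-48 + X(7)) = -82*(-48 - 48) = -82*(-96) = 7872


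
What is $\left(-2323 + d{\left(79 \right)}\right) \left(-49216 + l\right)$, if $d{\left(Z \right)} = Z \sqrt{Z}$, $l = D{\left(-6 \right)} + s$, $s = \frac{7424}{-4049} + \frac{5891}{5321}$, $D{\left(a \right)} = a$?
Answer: $\frac{2463518969880409}{21544729} - \frac{83778733801357 \sqrt{79}}{21544729} \approx 7.9782 \cdot 10^{7}$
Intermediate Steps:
$s = - \frac{15650445}{21544729}$ ($s = 7424 \left(- \frac{1}{4049}\right) + 5891 \cdot \frac{1}{5321} = - \frac{7424}{4049} + \frac{5891}{5321} = - \frac{15650445}{21544729} \approx -0.72642$)
$l = - \frac{144918819}{21544729}$ ($l = -6 - \frac{15650445}{21544729} = - \frac{144918819}{21544729} \approx -6.7264$)
$d{\left(Z \right)} = Z^{\frac{3}{2}}$
$\left(-2323 + d{\left(79 \right)}\right) \left(-49216 + l\right) = \left(-2323 + 79^{\frac{3}{2}}\right) \left(-49216 - \frac{144918819}{21544729}\right) = \left(-2323 + 79 \sqrt{79}\right) \left(- \frac{1060490301283}{21544729}\right) = \frac{2463518969880409}{21544729} - \frac{83778733801357 \sqrt{79}}{21544729}$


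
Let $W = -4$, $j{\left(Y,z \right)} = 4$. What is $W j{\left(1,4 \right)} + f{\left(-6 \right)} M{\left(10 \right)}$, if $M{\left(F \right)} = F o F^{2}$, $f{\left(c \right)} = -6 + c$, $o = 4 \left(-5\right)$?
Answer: $239984$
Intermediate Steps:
$o = -20$
$M{\left(F \right)} = - 20 F^{3}$ ($M{\left(F \right)} = F \left(-20\right) F^{2} = - 20 F F^{2} = - 20 F^{3}$)
$W j{\left(1,4 \right)} + f{\left(-6 \right)} M{\left(10 \right)} = \left(-4\right) 4 + \left(-6 - 6\right) \left(- 20 \cdot 10^{3}\right) = -16 - 12 \left(\left(-20\right) 1000\right) = -16 - -240000 = -16 + 240000 = 239984$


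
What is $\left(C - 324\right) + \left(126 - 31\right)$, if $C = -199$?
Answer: $-428$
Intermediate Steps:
$\left(C - 324\right) + \left(126 - 31\right) = \left(-199 - 324\right) + \left(126 - 31\right) = -523 + 95 = -428$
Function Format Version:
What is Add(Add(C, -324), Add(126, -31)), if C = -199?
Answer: -428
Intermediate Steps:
Add(Add(C, -324), Add(126, -31)) = Add(Add(-199, -324), Add(126, -31)) = Add(-523, 95) = -428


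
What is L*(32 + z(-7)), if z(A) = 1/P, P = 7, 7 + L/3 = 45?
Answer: 25650/7 ≈ 3664.3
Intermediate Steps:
L = 114 (L = -21 + 3*45 = -21 + 135 = 114)
z(A) = ⅐ (z(A) = 1/7 = ⅐)
L*(32 + z(-7)) = 114*(32 + ⅐) = 114*(225/7) = 25650/7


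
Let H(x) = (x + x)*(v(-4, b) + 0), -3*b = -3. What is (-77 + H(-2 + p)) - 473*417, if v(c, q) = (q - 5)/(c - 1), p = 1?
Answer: -986598/5 ≈ -1.9732e+5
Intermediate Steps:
b = 1 (b = -⅓*(-3) = 1)
v(c, q) = (-5 + q)/(-1 + c)
H(x) = 8*x/5 (H(x) = (x + x)*((-5 + 1)/(-1 - 4) + 0) = (2*x)*(-4/(-5) + 0) = (2*x)*(-⅕*(-4) + 0) = (2*x)*(⅘ + 0) = (2*x)*(⅘) = 8*x/5)
(-77 + H(-2 + p)) - 473*417 = (-77 + 8*(-2 + 1)/5) - 473*417 = (-77 + (8/5)*(-1)) - 197241 = (-77 - 8/5) - 197241 = -393/5 - 197241 = -986598/5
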